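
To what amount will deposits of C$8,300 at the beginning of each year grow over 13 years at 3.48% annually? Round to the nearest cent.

FV = 8300 × [(1+0.0348)^13 − 1] / 0.0348 × (1+i) = 8300 × 16.652901 = 138,219.0751
Payments are at the start of each period, so multiply by (1+i).

C$138,219.08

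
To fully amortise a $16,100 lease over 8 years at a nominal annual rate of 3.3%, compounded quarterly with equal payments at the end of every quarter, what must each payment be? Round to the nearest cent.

$574.52

With 4 periods per year: i = 0.00825, n = 32.
PMT = 16100 / ( [1 − (1+0.00825)^(−32)] / 0.00825 ) = 16100 / 28.023546 = 574.5169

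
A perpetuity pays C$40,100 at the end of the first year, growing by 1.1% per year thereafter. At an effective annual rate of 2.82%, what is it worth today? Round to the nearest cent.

PV = PMT / (i − g) = 40100 / (0.0282 − 0.011) = 40100 / 0.017200 = 2,331,395.3488

C$2,331,395.35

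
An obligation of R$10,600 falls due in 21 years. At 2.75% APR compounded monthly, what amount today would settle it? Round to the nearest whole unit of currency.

R$5,954

With 12 periods per year: i = 0.00229167, n = 252.
Discount factor = (1+0.00229167)^(−252) = 0.561671; PV = 10,600 × 0.561671 = 5,953.7109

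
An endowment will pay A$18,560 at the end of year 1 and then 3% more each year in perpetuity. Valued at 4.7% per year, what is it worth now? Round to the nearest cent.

A$1,091,764.71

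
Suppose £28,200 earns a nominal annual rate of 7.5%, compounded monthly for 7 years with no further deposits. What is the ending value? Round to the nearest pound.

£47,593

Periodic rate i = 0.075/12 = 0.00625; n = 7 × 12 = 84 periods.
FV = PV·(1+i)^n = 28,200 × 1.687699 = 47,593.1173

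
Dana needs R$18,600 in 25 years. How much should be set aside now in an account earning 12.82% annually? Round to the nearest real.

R$912

Discount factor = (1+0.1282)^(−25) = 0.049017; PV = 18,600 × 0.049017 = 911.7181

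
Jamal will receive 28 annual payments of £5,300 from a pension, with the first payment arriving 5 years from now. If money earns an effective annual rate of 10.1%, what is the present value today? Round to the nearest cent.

PV at t=4 (ordinary 28-year annuity): 5300 × a(28|0.101) = 5300 × 9.231670 = 48,927.8524
PV₀ = 48,927.8524 / (1+0.101)^4 = 48,927.8524 / 1.469431 = 33,297.1358

£33,297.14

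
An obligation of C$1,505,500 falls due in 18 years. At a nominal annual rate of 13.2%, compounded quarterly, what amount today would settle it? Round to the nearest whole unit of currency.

C$145,364

With 4 periods per year: i = 0.033, n = 72.
Discount factor = (1+0.033)^(−72) = 0.096555; PV = 1,505,500 × 0.096555 = 145,364.2495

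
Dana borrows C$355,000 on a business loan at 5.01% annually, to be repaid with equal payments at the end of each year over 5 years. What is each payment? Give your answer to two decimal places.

PMT = 355000 / ( [1 − (1+0.0501)^(−5)] / 0.0501 ) = 355000 / 4.328280 = 82,018.7209

C$82,018.72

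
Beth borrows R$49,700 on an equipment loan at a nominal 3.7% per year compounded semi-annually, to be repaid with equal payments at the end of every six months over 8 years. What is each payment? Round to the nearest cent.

i = 0.037/2 = 0.0185 per half-year; n = 8·2 = 16.
PMT = 49700 / ( [1 − (1+0.0185)^(−16)] / 0.0185 ) = 49700 / 13.740440 = 3,617.0604

R$3,617.06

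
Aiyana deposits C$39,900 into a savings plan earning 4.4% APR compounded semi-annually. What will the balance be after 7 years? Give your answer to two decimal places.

With 2 periods per year: i = 0.022, n = 14.
39,900 × (1+0.022)^14 = 39,900 × 1.356165 = 54,110.9847

C$54,110.98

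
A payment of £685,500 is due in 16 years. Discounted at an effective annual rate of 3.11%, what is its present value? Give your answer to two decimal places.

PV = 685,500 / (1 + 0.0311)^16 = 685,500 / 1.632347 = 419,947.3735

£419,947.37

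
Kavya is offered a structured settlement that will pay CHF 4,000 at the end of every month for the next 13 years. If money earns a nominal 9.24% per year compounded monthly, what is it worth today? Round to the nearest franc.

CHF 362,483

With 12 periods per year: i = 0.0077, n = 156.
PV = 4000 × [1 − (1+0.0077)^(−156)] / 0.0077 = 4000 × 90.620737 = 362,482.9494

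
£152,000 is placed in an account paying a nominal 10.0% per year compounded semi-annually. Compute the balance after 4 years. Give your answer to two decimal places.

£224,573.23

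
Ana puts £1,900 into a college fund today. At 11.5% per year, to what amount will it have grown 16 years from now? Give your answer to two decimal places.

£10,843.05

FV = PV·(1+i)^n = 1,900 × 5.706869 = 10,843.0505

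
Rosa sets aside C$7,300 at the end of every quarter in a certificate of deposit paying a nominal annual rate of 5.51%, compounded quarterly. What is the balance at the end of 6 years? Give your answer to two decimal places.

C$205,971.90

Periodic rate i = 0.0551/4 = 0.013775; n = 6 × 4 = 24 periods.
Accumulation factor s(24|0.013775) = 28.215329; FV = 7300 × 28.215329 = 205,971.9033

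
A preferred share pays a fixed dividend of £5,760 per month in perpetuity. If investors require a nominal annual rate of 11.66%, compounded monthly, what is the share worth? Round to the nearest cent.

Periodic rate i = 0.1166/12 = 0.00971667.
PV = PMT / i = 5760 / 0.00971667 = 592,795.8834

£592,795.88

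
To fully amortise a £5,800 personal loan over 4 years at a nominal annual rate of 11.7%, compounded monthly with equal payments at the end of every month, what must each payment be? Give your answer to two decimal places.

£151.88

With 12 periods per year: i = 0.00975, n = 48.
PMT = 5800 / ( [1 − (1+0.00975)^(−48)] / 0.00975 ) = 5800 / 38.187209 = 151.8833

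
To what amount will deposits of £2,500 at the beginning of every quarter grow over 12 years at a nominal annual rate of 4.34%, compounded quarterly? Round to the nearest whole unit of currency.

Periodic rate i = 0.0434/4 = 0.01085; n = 12 × 4 = 48 periods.
Accumulation factor s(48|0.01085) × (1+i) = 63.227824; FV = 2500 × 63.227824 = 158,069.5605
(annuity-due: payments at period start, so ×(1+i).)

£158,070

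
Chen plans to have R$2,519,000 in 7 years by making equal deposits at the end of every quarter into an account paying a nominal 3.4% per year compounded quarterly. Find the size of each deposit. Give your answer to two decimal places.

i = 0.034/4 = 0.0085 per quarter; n = 7·4 = 28.
FV-annuity factor = 31.462795; PMT = 2.519e+06 / 31.462795 = 80,062.8160

R$80,062.82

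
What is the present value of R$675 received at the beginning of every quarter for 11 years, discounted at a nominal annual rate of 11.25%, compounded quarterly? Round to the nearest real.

Periodic rate i = 0.1125/4 = 0.028125; n = 11 × 4 = 44 periods.
PV = 675 × [1 − (1+0.028125)^(−44)] / 0.028125 × (1+i) = 675 × 25.767755 = 17,393.2344
(annuity-due: payments at period start, so ×(1+i).)

R$17,393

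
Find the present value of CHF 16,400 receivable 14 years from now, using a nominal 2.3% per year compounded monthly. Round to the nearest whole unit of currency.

CHF 11,889

i = 0.023/12 = 0.00191667 per month; n = 14·12 = 168.
PV = FV·(1+i)^(−n) = 16,400 × 0.724922 = 11,888.7137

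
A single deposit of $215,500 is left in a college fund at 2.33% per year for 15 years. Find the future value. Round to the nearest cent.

$304,433.11

FV = PV·(1+i)^n = 215,500 × 1.412683 = 304,433.1115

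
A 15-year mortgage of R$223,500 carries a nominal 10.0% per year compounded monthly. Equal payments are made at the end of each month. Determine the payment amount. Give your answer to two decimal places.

Periodic rate i = 0.1/12 = 0.00833333; n = 15 × 12 = 180 periods.
PMT = 223500 / ( [1 − (1+0.00833333)^(−180)] / 0.00833333 ) = 223500 / 93.057439 = 2,401.7424

R$2,401.74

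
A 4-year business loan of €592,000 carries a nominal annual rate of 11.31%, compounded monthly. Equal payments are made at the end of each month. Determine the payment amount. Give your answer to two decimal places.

i = 0.1131/12 = 0.009425 per month; n = 4·12 = 48.
PMT = 592000 / ( [1 − (1+0.009425)^(−48)] / 0.009425 ) = 592000 / 38.466974 = 15,389.8250

€15,389.83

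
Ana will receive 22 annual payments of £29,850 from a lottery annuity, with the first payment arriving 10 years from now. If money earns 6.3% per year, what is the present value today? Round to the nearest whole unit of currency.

£202,106

PV at t=9 (ordinary 22-year annuity): 29850 × a(22|0.063) = 29850 × 11.733709 = 350,251.2118
PV₀ = 350,251.2118 / (1+0.063)^9 = 350,251.2118 / 1.733003 = 202,106.4929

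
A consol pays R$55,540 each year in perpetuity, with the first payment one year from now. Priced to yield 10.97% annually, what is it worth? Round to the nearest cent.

R$506,289.88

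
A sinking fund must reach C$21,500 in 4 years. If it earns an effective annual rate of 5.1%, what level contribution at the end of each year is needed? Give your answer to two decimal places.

C$4,980.85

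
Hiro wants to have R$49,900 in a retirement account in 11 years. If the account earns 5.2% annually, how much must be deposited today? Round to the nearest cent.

Discount factor = (1+0.052)^(−11) = 0.572568; PV = 49,900 × 0.572568 = 28,571.1294

R$28,571.13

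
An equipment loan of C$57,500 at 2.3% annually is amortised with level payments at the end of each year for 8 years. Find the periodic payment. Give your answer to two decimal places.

Annuity-PV factor = 7.231676; PMT = 57500 / 7.231676 = 7,951.1306

C$7,951.13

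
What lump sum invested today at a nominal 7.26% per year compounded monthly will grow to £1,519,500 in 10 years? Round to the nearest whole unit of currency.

Periodic rate i = 0.0726/12 = 0.00605; n = 10 × 12 = 120 periods.
Discount factor = (1+0.00605)^(−120) = 0.484900; PV = 1,519,500 × 0.484900 = 736,805.4963

£736,805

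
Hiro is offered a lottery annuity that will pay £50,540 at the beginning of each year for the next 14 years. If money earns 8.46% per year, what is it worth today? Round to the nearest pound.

£440,085

PV = PMT · [1 − (1+i)^(−n)] / i × (1+i) = 50540 · 8.707652 = 440,084.7200
(annuity-due: payments at period start, so ×(1+i).)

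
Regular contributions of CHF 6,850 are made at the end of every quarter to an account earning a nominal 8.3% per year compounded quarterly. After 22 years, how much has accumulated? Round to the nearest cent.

CHF 1,681,651.09

i = 0.083/4 = 0.02075 per quarter; n = 22·4 = 88.
FV = 6850 × [(1+0.02075)^88 − 1] / 0.02075 = 6850 × 245.496509 = 1,681,651.0896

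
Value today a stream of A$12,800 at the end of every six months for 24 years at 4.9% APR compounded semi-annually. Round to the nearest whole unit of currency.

Periodic rate i = 0.049/2 = 0.0245; n = 24 × 2 = 48 periods.
PV = 12800 × [1 − (1+0.0245)^(−48)] / 0.0245 = 12800 × 28.044303 = 358,967.0806

A$358,967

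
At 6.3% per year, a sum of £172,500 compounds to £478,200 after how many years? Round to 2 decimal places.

n = ln(478200/172500) / ln(1+0.063) = ln(2.77217) / 0.061095 = 16.6893 years

16.69 years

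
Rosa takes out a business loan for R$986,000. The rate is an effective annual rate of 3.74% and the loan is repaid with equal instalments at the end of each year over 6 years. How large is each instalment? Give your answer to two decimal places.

R$186,502.22

Annuity-PV factor = 5.286800; PMT = 986000 / 5.286800 = 186,502.2205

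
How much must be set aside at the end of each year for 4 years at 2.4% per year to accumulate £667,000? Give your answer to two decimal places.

£160,865.62

FV-annuity factor = 4.146318; PMT = 667000 / 4.146318 = 160,865.6230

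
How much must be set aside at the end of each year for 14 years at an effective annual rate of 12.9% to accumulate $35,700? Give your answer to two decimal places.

$1,031.06

FV-annuity factor = 34.624600; PMT = 35700 / 34.624600 = 1,031.0588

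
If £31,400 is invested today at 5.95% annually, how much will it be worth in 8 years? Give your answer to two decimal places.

£49,858.29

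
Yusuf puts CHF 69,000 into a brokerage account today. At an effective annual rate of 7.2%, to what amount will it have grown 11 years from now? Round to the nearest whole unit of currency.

FV = 69,000 × (1 + 0.072)^11 = 148,248.9854

CHF 148,249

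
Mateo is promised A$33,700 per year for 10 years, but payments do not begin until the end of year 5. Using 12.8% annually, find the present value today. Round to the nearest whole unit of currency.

A$113,860

PV at t=4 (ordinary 10-year annuity): 33700 × a(10|0.128) = 33700 × 5.469895 = 184,335.4673
PV₀ = 184,335.4673 / (1+0.128)^4 = 184,335.4673 / 1.618961 = 113,860.3477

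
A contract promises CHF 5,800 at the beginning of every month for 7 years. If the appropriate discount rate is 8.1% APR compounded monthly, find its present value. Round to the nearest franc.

With 12 periods per year: i = 0.00675, n = 84.
PV = PMT · [1 − (1+i)^(−n)] / i × (1+i) = 5800 · 64.386333 = 373,440.7296
(Beginning-of-period payments → annuity-due factor ×(1+i).)

CHF 373,441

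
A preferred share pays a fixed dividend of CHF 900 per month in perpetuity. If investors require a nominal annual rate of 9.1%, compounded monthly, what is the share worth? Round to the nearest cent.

Periodic rate i = 0.091/12 = 0.00758333.
PV = PMT / i = 900 / 0.00758333 = 118,681.3187

CHF 118,681.32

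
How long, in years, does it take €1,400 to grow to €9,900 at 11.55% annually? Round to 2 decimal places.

17.90 years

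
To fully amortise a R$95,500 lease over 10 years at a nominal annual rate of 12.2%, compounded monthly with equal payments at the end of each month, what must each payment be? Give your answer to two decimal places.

R$1,381.21

With 12 periods per year: i = 0.0101667, n = 120.
PMT = 95500 / ( [1 − (1+0.0101667)^(−120)] / 0.0101667 ) = 95500 / 69.142192 = 1,381.2116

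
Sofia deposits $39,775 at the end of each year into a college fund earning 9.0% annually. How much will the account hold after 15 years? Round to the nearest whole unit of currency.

Accumulation factor s(15|0.09) = 29.360916; FV = 39775 × 29.360916 = 1,167,830.4426

$1,167,830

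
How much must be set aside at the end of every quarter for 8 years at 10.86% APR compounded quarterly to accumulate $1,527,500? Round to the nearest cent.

$30,570.51

With 4 periods per year: i = 0.02715, n = 32.
PMT = 1.5275e+06 / ( [(1+0.02715)^32 − 1] / 0.02715 ) = 1.5275e+06 / 49.966448 = 30,570.5143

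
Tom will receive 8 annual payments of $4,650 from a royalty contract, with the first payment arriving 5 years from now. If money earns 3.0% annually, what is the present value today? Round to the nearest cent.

$29,001.61

Value one period before first payment (t=4): 4650 × [1 − (1+0.03)^(−8)] / 0.03 = 4650 × 7.019692 = 32,641.5687
PV₀ = 32,641.5687 / (1+0.03)^4 = 32,641.5687 / 1.125509 = 29,001.6110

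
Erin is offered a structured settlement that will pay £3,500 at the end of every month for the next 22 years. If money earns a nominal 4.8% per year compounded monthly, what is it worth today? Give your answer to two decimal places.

£569,994.36

i = 0.048/12 = 0.004 per month; n = 22·12 = 264.
Annuity factor a(264|0.004) = 162.855531; PV = 3500 × 162.855531 = 569,994.3591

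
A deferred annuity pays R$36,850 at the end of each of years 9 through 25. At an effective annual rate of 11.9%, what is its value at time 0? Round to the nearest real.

R$107,338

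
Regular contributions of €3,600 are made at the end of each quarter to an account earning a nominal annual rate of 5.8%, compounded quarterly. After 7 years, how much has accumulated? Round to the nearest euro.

€123,252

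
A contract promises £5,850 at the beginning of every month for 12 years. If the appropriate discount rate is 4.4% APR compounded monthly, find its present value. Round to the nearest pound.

£655,969

With 12 periods per year: i = 0.00366667, n = 144.
PV = PMT · [1 − (1+i)^(−n)] / i × (1+i) = 5850 · 112.131515 = 655,969.3610
(Beginning-of-period payments → annuity-due factor ×(1+i).)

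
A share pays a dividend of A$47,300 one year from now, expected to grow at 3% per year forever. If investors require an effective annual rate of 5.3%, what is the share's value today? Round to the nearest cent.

A$2,056,521.74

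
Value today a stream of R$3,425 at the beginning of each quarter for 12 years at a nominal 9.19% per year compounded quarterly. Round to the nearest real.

R$101,244

With 4 periods per year: i = 0.022975, n = 48.
Annuity factor a(48|0.022975) × (1+i) = 29.560165; PV = 3425 × 29.560165 = 101,243.5636
(Beginning-of-period payments → annuity-due factor ×(1+i).)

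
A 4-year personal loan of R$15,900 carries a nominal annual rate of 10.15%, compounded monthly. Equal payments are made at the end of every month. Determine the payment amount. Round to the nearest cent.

R$404.41

i = 0.1015/12 = 0.00845833 per month; n = 4·12 = 48.
Annuity-PV factor = 39.316397; PMT = 15900 / 39.316397 = 404.4114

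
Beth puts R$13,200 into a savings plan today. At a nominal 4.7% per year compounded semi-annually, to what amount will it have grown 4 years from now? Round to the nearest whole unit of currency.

R$15,896

With 2 periods per year: i = 0.0235, n = 8.
FV = 13,200 × (1 + 0.0235)^8 = 15,895.5920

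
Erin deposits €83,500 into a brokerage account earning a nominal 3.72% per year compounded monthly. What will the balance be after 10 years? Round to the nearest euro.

i = 0.0372/12 = 0.0031 per month; n = 10·12 = 120.
FV = PV·(1+i)^n = 83,500 × 1.449799 = 121,058.1757

€121,058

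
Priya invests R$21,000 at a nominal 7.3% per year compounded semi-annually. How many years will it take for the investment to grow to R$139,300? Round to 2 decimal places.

26.39 years

Periodic rate i = 0.073/2 = 0.0365.
(1+i)^n = 139300/21000 = 6.63333, so n = ln 6.63333 / ln 1.0365 = 52.7790 half-years
= 52.7790/2 years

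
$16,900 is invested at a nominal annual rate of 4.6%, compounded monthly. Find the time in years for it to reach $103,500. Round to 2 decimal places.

Periodic rate i = 0.046/12 = 0.00383333.
(1+i)^n = 103500/16900 = 6.12426, so n = ln 6.12426 / ln 1.00383 = 473.6685 months
= 473.6685/12 years

39.47 years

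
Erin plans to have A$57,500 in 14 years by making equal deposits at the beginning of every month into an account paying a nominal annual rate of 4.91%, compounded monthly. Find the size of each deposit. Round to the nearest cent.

A$237.70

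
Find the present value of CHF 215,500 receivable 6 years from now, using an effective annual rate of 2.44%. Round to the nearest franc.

CHF 186,479

PV = 215,500 / (1 + 0.0244)^6 = 215,500 / 1.155626 = 186,478.9674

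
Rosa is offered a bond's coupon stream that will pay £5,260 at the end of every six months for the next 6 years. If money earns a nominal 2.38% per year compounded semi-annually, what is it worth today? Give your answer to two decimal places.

£58,497.15

Periodic rate i = 0.0238/2 = 0.0119; n = 6 × 2 = 12 periods.
PV = PMT · [1 − (1+i)^(−n)] / i = 5260 · 11.121131 = 58,497.1466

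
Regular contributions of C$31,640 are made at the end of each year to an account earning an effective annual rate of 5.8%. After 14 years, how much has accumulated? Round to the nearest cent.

C$655,662.03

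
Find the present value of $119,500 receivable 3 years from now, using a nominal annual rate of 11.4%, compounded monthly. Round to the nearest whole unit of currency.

i = 0.114/12 = 0.0095 per month; n = 3·12 = 36.
PV = FV·(1+i)^(−n) = 119,500 × 0.711496 = 85,023.7522

$85,024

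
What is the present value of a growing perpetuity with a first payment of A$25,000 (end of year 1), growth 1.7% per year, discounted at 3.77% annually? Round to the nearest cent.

A$1,207,729.47

PV = D₁/(r − g) = 25000/(0.0377 − 0.017) = 1,207,729.4686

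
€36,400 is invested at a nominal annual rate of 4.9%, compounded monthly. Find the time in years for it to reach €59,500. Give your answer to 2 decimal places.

10.05 years

Periodic rate i = 0.049/12 = 0.00408333.
(1+i)^n = 59500/36400 = 1.63462, so n = ln 1.63462 / ln 1.00408 = 120.5902 months
= 120.5902/12 years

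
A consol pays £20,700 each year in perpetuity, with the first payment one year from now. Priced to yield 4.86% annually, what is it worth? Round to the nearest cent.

PV = PMT / i = 20700 / 0.0486 = 425,925.9259

£425,925.93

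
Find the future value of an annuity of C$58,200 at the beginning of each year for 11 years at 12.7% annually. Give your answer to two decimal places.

C$1,407,537.55

FV = PMT · [(1+i)^n − 1] / i × (1+i) = 58200 · 24.184494 = 1,407,537.5489
Payments are at the start of each period, so multiply by (1+i).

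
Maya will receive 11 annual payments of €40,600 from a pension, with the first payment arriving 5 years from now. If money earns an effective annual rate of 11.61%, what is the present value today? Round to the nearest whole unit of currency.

Value one period before first payment (t=4): 40600 × [1 − (1+0.1161)^(−11)] / 0.1161 = 40600 × 6.040301 = 245,236.2260
PV₀ = 245,236.2260 / (1+0.1161)^4 = 245,236.2260 / 1.551717 = 158,041.8815

€158,042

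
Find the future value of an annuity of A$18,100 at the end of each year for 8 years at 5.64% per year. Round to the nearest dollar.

FV = 18100 × [(1+0.0564)^8 − 1] / 0.0564 = 18100 × 9.770475 = 176,845.5987

A$176,846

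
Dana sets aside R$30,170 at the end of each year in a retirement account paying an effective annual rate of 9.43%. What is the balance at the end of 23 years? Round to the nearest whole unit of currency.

R$2,222,211

FV = PMT · [(1+i)^n − 1] / i = 30170 · 73.656329 = 2,222,211.4431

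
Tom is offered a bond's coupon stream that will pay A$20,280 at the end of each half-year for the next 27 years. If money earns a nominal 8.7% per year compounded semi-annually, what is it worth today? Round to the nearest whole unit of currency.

A$419,435

Periodic rate i = 0.087/2 = 0.0435; n = 27 × 2 = 54 periods.
PV = PMT · [1 − (1+i)^(−n)] / i = 20280 · 20.682193 = 419,434.8676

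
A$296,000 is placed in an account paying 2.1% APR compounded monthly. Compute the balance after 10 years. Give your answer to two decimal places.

With 12 periods per year: i = 0.00175, n = 120.
296,000 × (1+0.00175)^120 = 296,000 × 1.233452 = 365,101.6903

A$365,101.69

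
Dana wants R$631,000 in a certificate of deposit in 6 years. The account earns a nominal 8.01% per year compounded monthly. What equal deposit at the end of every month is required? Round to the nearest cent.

R$6,854.63

Periodic rate i = 0.0801/12 = 0.006675; n = 6 × 12 = 72 periods.
PMT = 631000 / ( [(1+0.006675)^72 − 1] / 0.006675 ) = 631000 / 92.054553 = 6,854.6311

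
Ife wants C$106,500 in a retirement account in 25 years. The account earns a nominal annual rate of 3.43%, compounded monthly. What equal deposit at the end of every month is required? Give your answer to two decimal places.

C$224.76

With 12 periods per year: i = 0.00285833, n = 300.
PMT = 106500 / ( [(1+0.00285833)^300 − 1] / 0.00285833 ) = 106500 / 473.835072 = 224.7618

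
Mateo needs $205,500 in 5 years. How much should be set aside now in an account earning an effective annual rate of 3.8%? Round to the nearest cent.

$170,539.53

PV = 205,500 / (1 + 0.038)^5 = 205,500 / 1.204999 = 170,539.5288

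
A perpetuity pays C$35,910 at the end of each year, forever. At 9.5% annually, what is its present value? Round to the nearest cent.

C$378,000.00

PV = PMT / i = 35910 / 0.095 = 378,000.0000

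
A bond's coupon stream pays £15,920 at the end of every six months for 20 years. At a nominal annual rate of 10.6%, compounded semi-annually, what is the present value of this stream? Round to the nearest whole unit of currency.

£262,312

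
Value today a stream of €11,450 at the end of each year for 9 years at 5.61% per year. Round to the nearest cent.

PV = 11450 × [1 − (1+0.0561)^(−9)] / 0.0561 = 11450 × 6.918652 = 79,218.5704

€79,218.57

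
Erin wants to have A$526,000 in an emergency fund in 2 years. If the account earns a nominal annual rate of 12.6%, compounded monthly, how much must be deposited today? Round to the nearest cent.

A$409,368.21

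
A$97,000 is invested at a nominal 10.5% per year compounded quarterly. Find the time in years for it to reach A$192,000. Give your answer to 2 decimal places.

6.59 years

Periodic rate i = 0.105/4 = 0.02625.
(1+i)^n = 192000/97000 = 1.97938, so n = ln 1.97938 / ln 1.02625 = 26.3508 quarters
= 26.3508/4 years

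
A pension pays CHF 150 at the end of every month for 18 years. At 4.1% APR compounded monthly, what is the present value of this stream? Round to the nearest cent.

CHF 22,887.62

With 12 periods per year: i = 0.00341667, n = 216.
PV = PMT · [1 − (1+i)^(−n)] / i = 150 · 152.584146 = 22,887.6220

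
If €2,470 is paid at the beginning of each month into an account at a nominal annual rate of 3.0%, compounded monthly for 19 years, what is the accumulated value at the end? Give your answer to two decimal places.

€759,700.10

i = 0.03/12 = 0.0025 per month; n = 19·12 = 228.
Accumulation factor s(228|0.0025) × (1+i) = 307.570891; FV = 2470 × 307.570891 = 759,700.1018
(annuity-due: payments at period start, so ×(1+i).)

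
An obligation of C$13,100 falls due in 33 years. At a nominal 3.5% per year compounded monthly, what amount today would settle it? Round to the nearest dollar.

C$4,134

With 12 periods per year: i = 0.00291667, n = 396.
PV = FV·(1+i)^(−n) = 13,100 × 0.315588 = 4,134.1979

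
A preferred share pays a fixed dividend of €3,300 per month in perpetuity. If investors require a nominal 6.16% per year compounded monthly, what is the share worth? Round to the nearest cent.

Periodic rate i = 0.0616/12 = 0.00513333.
PV = PMT / i = 3300 / 0.00513333 = 642,857.1429

€642,857.14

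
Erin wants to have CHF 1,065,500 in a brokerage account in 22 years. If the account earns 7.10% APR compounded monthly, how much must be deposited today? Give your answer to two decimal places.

CHF 224,483.50

i = 0.071/12 = 0.00591667 per month; n = 22·12 = 264.
Discount factor = (1+0.00591667)^(−264) = 0.210684; PV = 1,065,500 × 0.210684 = 224,483.5031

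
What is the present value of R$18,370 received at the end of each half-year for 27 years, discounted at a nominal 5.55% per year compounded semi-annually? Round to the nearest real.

i = 0.0555/2 = 0.02775 per half-year; n = 27·2 = 54.
Annuity factor a(54|0.02775) = 27.817153; PV = 18370 × 27.817153 = 511,001.1013

R$511,001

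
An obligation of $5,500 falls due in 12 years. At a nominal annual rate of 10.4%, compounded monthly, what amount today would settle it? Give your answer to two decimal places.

$1,587.44

Periodic rate i = 0.104/12 = 0.00866667; n = 12 × 12 = 144 periods.
PV = 5,500 / (1 + 0.00866667)^144 = 5,500 / 3.464690 = 1,587.4438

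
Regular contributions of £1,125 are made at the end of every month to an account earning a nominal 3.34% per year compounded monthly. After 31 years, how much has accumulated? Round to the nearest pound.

£732,470

Periodic rate i = 0.0334/12 = 0.00278333; n = 31 × 12 = 372 periods.
FV = PMT · [(1+i)^n − 1] / i = 1125 · 651.084406 = 732,469.9569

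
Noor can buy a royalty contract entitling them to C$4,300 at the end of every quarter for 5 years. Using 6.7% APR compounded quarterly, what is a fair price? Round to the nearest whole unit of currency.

C$72,567

i = 0.067/4 = 0.01675 per quarter; n = 5·4 = 20.
PV = 4300 × [1 − (1+0.01675)^(−20)] / 0.01675 = 4300 × 16.876079 = 72,567.1390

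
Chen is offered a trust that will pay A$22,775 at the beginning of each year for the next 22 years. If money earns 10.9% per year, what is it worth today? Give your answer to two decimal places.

A$207,925.85

PV = PMT · [1 − (1+i)^(−n)] / i × (1+i) = 22775 · 9.129565 = 207,925.8467
Payments are at the start of each period, so multiply by (1+i).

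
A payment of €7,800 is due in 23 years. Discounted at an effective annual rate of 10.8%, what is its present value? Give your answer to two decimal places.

€737.36

Discount factor = (1+0.108)^(−23) = 0.094533; PV = 7,800 × 0.094533 = 737.3609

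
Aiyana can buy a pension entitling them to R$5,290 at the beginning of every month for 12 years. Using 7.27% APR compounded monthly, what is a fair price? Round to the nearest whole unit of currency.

Periodic rate i = 0.0727/12 = 0.00605833; n = 12 × 12 = 144 periods.
PV = PMT · [1 − (1+i)^(−n)] / i × (1+i) = 5290 · 96.473865 = 510,346.7445
Payments are at the start of each period, so multiply by (1+i).

R$510,347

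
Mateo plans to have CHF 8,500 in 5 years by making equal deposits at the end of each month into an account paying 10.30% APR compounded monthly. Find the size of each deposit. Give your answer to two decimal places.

i = 0.103/12 = 0.00858333 per month; n = 5·12 = 60.
PMT = 8500 / ( [(1+0.00858333)^60 − 1] / 0.00858333 ) = 8500 / 78.054114 = 108.8988

CHF 108.90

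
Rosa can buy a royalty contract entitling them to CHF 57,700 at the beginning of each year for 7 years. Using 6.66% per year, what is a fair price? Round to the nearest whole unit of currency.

PV = 57700 × [1 − (1+0.0666)^(−7)] / 0.0666 × (1+i) = 57700 × 5.816985 = 335,640.0225
(annuity-due: payments at period start, so ×(1+i).)

CHF 335,640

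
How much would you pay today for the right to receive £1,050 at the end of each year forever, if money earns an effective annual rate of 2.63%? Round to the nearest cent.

£39,923.95

PV = PMT / i = 1050 / 0.0263 = 39,923.9544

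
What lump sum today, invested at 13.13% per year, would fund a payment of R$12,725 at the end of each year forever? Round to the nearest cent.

R$96,915.46

PV = PMT / i = 12725 / 0.1313 = 96,915.4608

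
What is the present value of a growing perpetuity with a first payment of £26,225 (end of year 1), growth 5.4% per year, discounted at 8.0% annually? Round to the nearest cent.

PV = PMT / (i − g) = 26225 / (0.08 − 0.054) = 26225 / 0.026000 = 1,008,653.8462

£1,008,653.85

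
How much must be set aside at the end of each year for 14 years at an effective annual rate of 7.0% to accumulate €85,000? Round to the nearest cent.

PMT = 85000 / ( [(1+0.07)^14 − 1] / 0.07 ) = 85000 / 22.550488 = 3,769.3198

€3,769.32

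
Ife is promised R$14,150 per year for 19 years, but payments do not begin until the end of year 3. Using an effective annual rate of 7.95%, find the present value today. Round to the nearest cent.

R$117,033.17

PV at t=2 (ordinary 19-year annuity): 14150 × a(19|0.0795) = 14150 × 9.638242 = 136,381.1283
PV₀ = 136,381.1283 / (1+0.0795)^2 = 136,381.1283 / 1.165320 = 117,033.1746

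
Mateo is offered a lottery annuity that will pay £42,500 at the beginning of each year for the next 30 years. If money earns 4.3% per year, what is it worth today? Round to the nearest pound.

PV = PMT · [1 − (1+i)^(−n)] / i × (1+i) = 42500 · 17.396407 = 739,347.2769
(annuity-due: payments at period start, so ×(1+i).)

£739,347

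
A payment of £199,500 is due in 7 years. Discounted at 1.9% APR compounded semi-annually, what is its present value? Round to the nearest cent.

Periodic rate i = 0.019/2 = 0.0095; n = 7 × 2 = 14 periods.
PV = FV·(1+i)^(−n) = 199,500 × 0.876015 = 174,764.9649

£174,764.96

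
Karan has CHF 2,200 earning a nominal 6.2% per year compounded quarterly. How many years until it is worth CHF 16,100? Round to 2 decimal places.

Periodic rate i = 0.062/4 = 0.0155.
n = ln(16100/2200) / ln(1+0.0155) = ln(7.31818) / 0.015381 = 129.4031 quarters
= 129.4031/4 years

32.35 years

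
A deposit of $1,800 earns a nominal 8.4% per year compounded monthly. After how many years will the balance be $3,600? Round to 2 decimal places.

8.28 years

Periodic rate i = 0.084/12 = 0.007.
n = ln(3600/1800) / ln(1+0.007) = ln(2.00000) / 0.006976 = 99.3672 months
= 99.3672/12 years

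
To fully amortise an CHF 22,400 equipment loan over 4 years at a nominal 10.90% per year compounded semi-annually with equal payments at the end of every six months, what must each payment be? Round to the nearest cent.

CHF 3,529.09

With 2 periods per year: i = 0.0545, n = 8.
PMT = 22400 / ( [1 − (1+0.0545)^(−8)] / 0.0545 ) = 22400 / 6.347254 = 3,529.0853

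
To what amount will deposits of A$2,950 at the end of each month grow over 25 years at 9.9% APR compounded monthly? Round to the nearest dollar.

A$3,848,114

i = 0.099/12 = 0.00825 per month; n = 25·12 = 300.
FV = 2950 × [(1+0.00825)^300 − 1] / 0.00825 = 2950 × 1304.445550 = 3,848,114.3731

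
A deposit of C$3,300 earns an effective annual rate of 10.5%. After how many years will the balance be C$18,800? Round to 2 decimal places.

n = ln(18800/3300) / ln(1+0.105) = ln(5.69697) / 0.099845 = 17.4263 years

17.43 years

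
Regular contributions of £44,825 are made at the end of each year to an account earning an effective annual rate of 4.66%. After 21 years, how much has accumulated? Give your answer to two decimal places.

£1,541,487.09

FV = 44825 × [(1+0.0466)^21 − 1] / 0.0466 = 44825 × 34.389004 = 1,541,487.0859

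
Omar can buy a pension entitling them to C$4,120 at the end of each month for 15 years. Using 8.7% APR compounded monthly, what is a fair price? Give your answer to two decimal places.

Periodic rate i = 0.087/12 = 0.00725; n = 15 × 12 = 180 periods.
Annuity factor a(180|0.00725) = 100.351422; PV = 4120 × 100.351422 = 413,447.8568

C$413,447.86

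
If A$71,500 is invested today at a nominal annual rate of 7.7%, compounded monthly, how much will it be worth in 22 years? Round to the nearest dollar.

A$386,946

Periodic rate i = 0.077/12 = 0.00641667; n = 22 × 12 = 264 periods.
FV = PV·(1+i)^n = 71,500 × 5.411835 = 386,946.2022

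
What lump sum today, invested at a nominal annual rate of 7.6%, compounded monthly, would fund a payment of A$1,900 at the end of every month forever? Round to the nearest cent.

Periodic rate i = 0.076/12 = 0.00633333.
PV = C/r = 1900/0.00633333 = 300,000.0000

A$300,000.00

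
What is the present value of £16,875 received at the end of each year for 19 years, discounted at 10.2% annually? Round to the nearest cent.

PV = PMT · [1 − (1+i)^(−n)] / i = 16875 · 8.255285 = 139,307.9330

£139,307.93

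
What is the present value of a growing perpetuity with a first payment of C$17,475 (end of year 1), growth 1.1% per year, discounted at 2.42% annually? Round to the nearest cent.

C$1,323,863.64

PV = PMT / (i − g) = 17475 / (0.0242 − 0.011) = 17475 / 0.013200 = 1,323,863.6364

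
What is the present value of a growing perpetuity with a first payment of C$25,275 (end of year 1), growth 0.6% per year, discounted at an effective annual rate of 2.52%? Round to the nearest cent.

C$1,316,406.25

PV = D₁/(r − g) = 25275/(0.0252 − 0.006) = 1,316,406.2500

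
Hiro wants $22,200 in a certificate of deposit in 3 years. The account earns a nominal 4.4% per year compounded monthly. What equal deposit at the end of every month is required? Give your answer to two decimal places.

i = 0.044/12 = 0.00366667 per month; n = 3·12 = 36.
FV-annuity factor = 38.408967; PMT = 22200 / 38.408967 = 577.9900

$577.99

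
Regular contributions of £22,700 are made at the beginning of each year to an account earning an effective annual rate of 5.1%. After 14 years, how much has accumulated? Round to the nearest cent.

FV = 22700 × [(1+0.051)^14 − 1] / 0.051 × (1+i) = 22700 × 20.741686 = 470,836.2633
(Beginning-of-period payments → annuity-due factor ×(1+i).)

£470,836.26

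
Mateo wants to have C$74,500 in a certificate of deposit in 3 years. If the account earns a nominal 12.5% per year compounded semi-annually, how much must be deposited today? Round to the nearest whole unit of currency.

C$51,782

With 2 periods per year: i = 0.0625, n = 6.
PV = FV·(1+i)^(−n) = 74,500 × 0.695067 = 51,782.4555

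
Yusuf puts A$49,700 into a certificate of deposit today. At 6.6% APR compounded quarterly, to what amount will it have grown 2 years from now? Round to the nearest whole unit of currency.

With 4 periods per year: i = 0.0165, n = 8.
FV = PV·(1+i)^n = 49,700 × 1.139880 = 56,652.0269

A$56,652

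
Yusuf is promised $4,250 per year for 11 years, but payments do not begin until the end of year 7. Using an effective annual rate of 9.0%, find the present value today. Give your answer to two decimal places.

$17,245.28

PV at t=6 (ordinary 11-year annuity): 4250 × a(11|0.09) = 4250 × 6.805191 = 28,922.0598
Discount back 6 years: 28,922.0598 × (1+0.09)^(−6) = 28,922.0598 × 0.596267 = 17,245.2793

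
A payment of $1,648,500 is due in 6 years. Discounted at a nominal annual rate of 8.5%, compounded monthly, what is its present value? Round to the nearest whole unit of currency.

i = 0.085/12 = 0.00708333 per month; n = 6·12 = 72.
PV = FV·(1+i)^(−n) = 1,648,500 × 0.601576 = 991,698.2009

$991,698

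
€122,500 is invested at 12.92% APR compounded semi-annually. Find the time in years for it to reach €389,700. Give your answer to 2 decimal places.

9.24 years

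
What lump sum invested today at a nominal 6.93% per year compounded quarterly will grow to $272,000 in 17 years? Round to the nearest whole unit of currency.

$84,588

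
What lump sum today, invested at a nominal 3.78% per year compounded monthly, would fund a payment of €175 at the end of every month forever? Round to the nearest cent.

€55,555.56

Periodic rate i = 0.0378/12 = 0.00315.
PV = PMT / i = 175 / 0.00315 = 55,555.5556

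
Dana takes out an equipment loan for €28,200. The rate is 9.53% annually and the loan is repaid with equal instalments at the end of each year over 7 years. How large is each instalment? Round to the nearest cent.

€5,703.10

PMT = 28200 / ( [1 − (1+0.0953)^(−7)] / 0.0953 ) = 28200 / 4.944681 = 5,703.0982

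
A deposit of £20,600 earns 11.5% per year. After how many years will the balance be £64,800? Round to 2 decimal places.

10.53 years

(1+i)^n = 64800/20600 = 3.14563, so n = ln 3.14563 / ln 1.115 = 10.5280 years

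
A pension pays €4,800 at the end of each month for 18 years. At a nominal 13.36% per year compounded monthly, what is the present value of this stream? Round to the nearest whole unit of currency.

€391,692

i = 0.1336/12 = 0.0111333 per month; n = 18·12 = 216.
PV = PMT · [1 − (1+i)^(−n)] / i = 4800 · 81.602581 = 391,692.3904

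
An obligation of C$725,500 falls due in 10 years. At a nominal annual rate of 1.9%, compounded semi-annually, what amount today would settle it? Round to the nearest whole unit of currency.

C$600,497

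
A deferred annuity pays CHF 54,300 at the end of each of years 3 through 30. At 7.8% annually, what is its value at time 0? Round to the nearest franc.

Value one period before first payment (t=2): 54300 × [1 − (1+0.078)^(−28)] / 0.078 = 54300 × 11.255276 = 611,161.4794
Discount back 2 years: 611,161.4794 × (1+0.078)^(−2) = 611,161.4794 × 0.860523 = 525,918.5045

CHF 525,919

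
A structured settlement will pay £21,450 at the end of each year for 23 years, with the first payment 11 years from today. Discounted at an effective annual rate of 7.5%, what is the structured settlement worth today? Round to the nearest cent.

£112,469.64

PV at t=10 (ordinary 23-year annuity): 21450 × a(23|0.075) = 21450 × 10.806689 = 231,803.4857
PV₀ = 231,803.4857 / (1+0.075)^10 = 231,803.4857 / 2.061032 = 112,469.6438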